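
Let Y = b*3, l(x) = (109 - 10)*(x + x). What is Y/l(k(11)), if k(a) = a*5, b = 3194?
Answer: 1597/1815 ≈ 0.87989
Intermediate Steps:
k(a) = 5*a
l(x) = 198*x (l(x) = 99*(2*x) = 198*x)
Y = 9582 (Y = 3194*3 = 9582)
Y/l(k(11)) = 9582/((198*(5*11))) = 9582/((198*55)) = 9582/10890 = 9582*(1/10890) = 1597/1815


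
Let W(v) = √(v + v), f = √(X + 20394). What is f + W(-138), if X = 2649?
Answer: √23043 + 2*I*√69 ≈ 151.8 + 16.613*I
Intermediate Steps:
f = √23043 (f = √(2649 + 20394) = √23043 ≈ 151.80)
W(v) = √2*√v (W(v) = √(2*v) = √2*√v)
f + W(-138) = √23043 + √2*√(-138) = √23043 + √2*(I*√138) = √23043 + 2*I*√69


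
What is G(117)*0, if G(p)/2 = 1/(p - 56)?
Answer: 0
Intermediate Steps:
G(p) = 2/(-56 + p) (G(p) = 2/(p - 56) = 2/(-56 + p))
G(117)*0 = (2/(-56 + 117))*0 = (2/61)*0 = 0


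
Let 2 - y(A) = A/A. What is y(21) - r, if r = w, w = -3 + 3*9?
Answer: -23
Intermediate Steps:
w = 24 (w = -3 + 27 = 24)
y(A) = 1 (y(A) = 2 - A/A = 2 - 1*1 = 2 - 1 = 1)
r = 24
y(21) - r = 1 - 1*24 = 1 - 24 = -23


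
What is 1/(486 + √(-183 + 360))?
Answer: 162/78673 - √177/236019 ≈ 0.0020028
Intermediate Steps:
1/(486 + √(-183 + 360)) = 1/(486 + √177)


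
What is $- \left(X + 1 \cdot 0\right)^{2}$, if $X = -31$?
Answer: $-961$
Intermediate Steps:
$- \left(X + 1 \cdot 0\right)^{2} = - \left(-31 + 1 \cdot 0\right)^{2} = - \left(-31 + 0\right)^{2} = - \left(-31\right)^{2} = \left(-1\right) 961 = -961$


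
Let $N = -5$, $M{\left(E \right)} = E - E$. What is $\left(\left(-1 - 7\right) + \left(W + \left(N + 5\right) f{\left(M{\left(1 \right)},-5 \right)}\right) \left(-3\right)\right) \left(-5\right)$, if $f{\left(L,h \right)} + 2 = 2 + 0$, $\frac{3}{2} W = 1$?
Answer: $50$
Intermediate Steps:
$M{\left(E \right)} = 0$
$W = \frac{2}{3}$ ($W = \frac{2}{3} \cdot 1 = \frac{2}{3} \approx 0.66667$)
$f{\left(L,h \right)} = 0$ ($f{\left(L,h \right)} = -2 + \left(2 + 0\right) = -2 + 2 = 0$)
$\left(\left(-1 - 7\right) + \left(W + \left(N + 5\right) f{\left(M{\left(1 \right)},-5 \right)}\right) \left(-3\right)\right) \left(-5\right) = \left(\left(-1 - 7\right) + \left(\frac{2}{3} + \left(-5 + 5\right) 0\right) \left(-3\right)\right) \left(-5\right) = \left(\left(-1 - 7\right) + \left(\frac{2}{3} + 0 \cdot 0\right) \left(-3\right)\right) \left(-5\right) = \left(-8 + \left(\frac{2}{3} + 0\right) \left(-3\right)\right) \left(-5\right) = \left(-8 + \frac{2}{3} \left(-3\right)\right) \left(-5\right) = \left(-8 - 2\right) \left(-5\right) = \left(-10\right) \left(-5\right) = 50$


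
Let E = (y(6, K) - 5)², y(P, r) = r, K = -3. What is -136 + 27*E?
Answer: 1592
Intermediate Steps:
E = 64 (E = (-3 - 5)² = (-8)² = 64)
-136 + 27*E = -136 + 27*64 = -136 + 1728 = 1592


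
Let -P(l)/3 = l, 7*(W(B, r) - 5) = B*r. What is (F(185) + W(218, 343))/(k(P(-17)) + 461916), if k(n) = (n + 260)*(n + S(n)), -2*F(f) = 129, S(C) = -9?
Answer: 3035/135708 ≈ 0.022364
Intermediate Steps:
W(B, r) = 5 + B*r/7 (W(B, r) = 5 + (B*r)/7 = 5 + B*r/7)
F(f) = -129/2 (F(f) = -½*129 = -129/2)
P(l) = -3*l
k(n) = (-9 + n)*(260 + n) (k(n) = (n + 260)*(n - 9) = (260 + n)*(-9 + n) = (-9 + n)*(260 + n))
(F(185) + W(218, 343))/(k(P(-17)) + 461916) = (-129/2 + (5 + (⅐)*218*343))/((-2340 + (-3*(-17))² + 251*(-3*(-17))) + 461916) = (-129/2 + (5 + 10682))/((-2340 + 51² + 251*51) + 461916) = (-129/2 + 10687)/((-2340 + 2601 + 12801) + 461916) = 21245/(2*(13062 + 461916)) = (21245/2)/474978 = (21245/2)*(1/474978) = 3035/135708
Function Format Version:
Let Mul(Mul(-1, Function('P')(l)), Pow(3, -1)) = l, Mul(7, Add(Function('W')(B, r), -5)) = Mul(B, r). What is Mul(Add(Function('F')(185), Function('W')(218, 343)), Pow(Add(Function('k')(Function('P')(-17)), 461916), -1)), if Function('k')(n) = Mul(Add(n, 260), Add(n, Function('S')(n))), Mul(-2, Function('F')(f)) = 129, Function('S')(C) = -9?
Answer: Rational(3035, 135708) ≈ 0.022364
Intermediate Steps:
Function('W')(B, r) = Add(5, Mul(Rational(1, 7), B, r)) (Function('W')(B, r) = Add(5, Mul(Rational(1, 7), Mul(B, r))) = Add(5, Mul(Rational(1, 7), B, r)))
Function('F')(f) = Rational(-129, 2) (Function('F')(f) = Mul(Rational(-1, 2), 129) = Rational(-129, 2))
Function('P')(l) = Mul(-3, l)
Function('k')(n) = Mul(Add(-9, n), Add(260, n)) (Function('k')(n) = Mul(Add(n, 260), Add(n, -9)) = Mul(Add(260, n), Add(-9, n)) = Mul(Add(-9, n), Add(260, n)))
Mul(Add(Function('F')(185), Function('W')(218, 343)), Pow(Add(Function('k')(Function('P')(-17)), 461916), -1)) = Mul(Add(Rational(-129, 2), Add(5, Mul(Rational(1, 7), 218, 343))), Pow(Add(Add(-2340, Pow(Mul(-3, -17), 2), Mul(251, Mul(-3, -17))), 461916), -1)) = Mul(Add(Rational(-129, 2), Add(5, 10682)), Pow(Add(Add(-2340, Pow(51, 2), Mul(251, 51)), 461916), -1)) = Mul(Add(Rational(-129, 2), 10687), Pow(Add(Add(-2340, 2601, 12801), 461916), -1)) = Mul(Rational(21245, 2), Pow(Add(13062, 461916), -1)) = Mul(Rational(21245, 2), Pow(474978, -1)) = Mul(Rational(21245, 2), Rational(1, 474978)) = Rational(3035, 135708)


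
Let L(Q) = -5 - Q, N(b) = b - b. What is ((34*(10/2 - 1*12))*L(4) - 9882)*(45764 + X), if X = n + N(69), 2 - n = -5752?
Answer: -398749320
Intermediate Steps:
N(b) = 0
n = 5754 (n = 2 - 1*(-5752) = 2 + 5752 = 5754)
X = 5754 (X = 5754 + 0 = 5754)
((34*(10/2 - 1*12))*L(4) - 9882)*(45764 + X) = ((34*(10/2 - 1*12))*(-5 - 1*4) - 9882)*(45764 + 5754) = ((34*(10*(1/2) - 12))*(-5 - 4) - 9882)*51518 = ((34*(5 - 12))*(-9) - 9882)*51518 = ((34*(-7))*(-9) - 9882)*51518 = (-238*(-9) - 9882)*51518 = (2142 - 9882)*51518 = -7740*51518 = -398749320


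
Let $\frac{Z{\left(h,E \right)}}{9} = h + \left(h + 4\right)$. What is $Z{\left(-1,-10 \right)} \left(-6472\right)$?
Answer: $-116496$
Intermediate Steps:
$Z{\left(h,E \right)} = 36 + 18 h$ ($Z{\left(h,E \right)} = 9 \left(h + \left(h + 4\right)\right) = 9 \left(h + \left(4 + h\right)\right) = 9 \left(4 + 2 h\right) = 36 + 18 h$)
$Z{\left(-1,-10 \right)} \left(-6472\right) = \left(36 + 18 \left(-1\right)\right) \left(-6472\right) = \left(36 - 18\right) \left(-6472\right) = 18 \left(-6472\right) = -116496$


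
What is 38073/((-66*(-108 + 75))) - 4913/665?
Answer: 4872677/482790 ≈ 10.093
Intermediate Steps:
38073/((-66*(-108 + 75))) - 4913/665 = 38073/((-66*(-33))) - 4913*1/665 = 38073/2178 - 4913/665 = 38073*(1/2178) - 4913/665 = 12691/726 - 4913/665 = 4872677/482790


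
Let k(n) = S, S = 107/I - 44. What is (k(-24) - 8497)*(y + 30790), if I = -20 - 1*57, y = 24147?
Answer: -36135580868/77 ≈ -4.6929e+8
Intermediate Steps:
I = -77 (I = -20 - 57 = -77)
S = -3495/77 (S = 107/(-77) - 44 = 107*(-1/77) - 44 = -107/77 - 44 = -3495/77 ≈ -45.390)
k(n) = -3495/77
(k(-24) - 8497)*(y + 30790) = (-3495/77 - 8497)*(24147 + 30790) = -657764/77*54937 = -36135580868/77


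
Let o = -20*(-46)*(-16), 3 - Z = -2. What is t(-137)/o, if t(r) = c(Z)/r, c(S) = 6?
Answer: 3/1008320 ≈ 2.9752e-6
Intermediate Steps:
Z = 5 (Z = 3 - 1*(-2) = 3 + 2 = 5)
o = -14720 (o = 920*(-16) = -14720)
t(r) = 6/r
t(-137)/o = (6/(-137))/(-14720) = (6*(-1/137))*(-1/14720) = -6/137*(-1/14720) = 3/1008320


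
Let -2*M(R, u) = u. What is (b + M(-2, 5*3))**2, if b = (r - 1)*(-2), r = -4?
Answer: 25/4 ≈ 6.2500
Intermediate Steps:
M(R, u) = -u/2
b = 10 (b = (-4 - 1)*(-2) = -5*(-2) = 10)
(b + M(-2, 5*3))**2 = (10 - 5*3/2)**2 = (10 - 1/2*15)**2 = (10 - 15/2)**2 = (5/2)**2 = 25/4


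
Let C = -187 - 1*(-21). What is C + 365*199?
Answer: 72469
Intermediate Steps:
C = -166 (C = -187 + 21 = -166)
C + 365*199 = -166 + 365*199 = -166 + 72635 = 72469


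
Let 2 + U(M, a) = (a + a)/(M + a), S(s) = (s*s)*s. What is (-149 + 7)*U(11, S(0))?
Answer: 284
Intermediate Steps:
S(s) = s**3 (S(s) = s**2*s = s**3)
U(M, a) = -2 + 2*a/(M + a) (U(M, a) = -2 + (a + a)/(M + a) = -2 + (2*a)/(M + a) = -2 + 2*a/(M + a))
(-149 + 7)*U(11, S(0)) = (-149 + 7)*(-2*11/(11 + 0**3)) = -(-284)*11/(11 + 0) = -(-284)*11/11 = -142*(-2) = 284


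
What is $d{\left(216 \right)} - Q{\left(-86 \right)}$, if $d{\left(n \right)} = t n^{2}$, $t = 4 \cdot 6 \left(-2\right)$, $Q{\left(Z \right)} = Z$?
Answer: $-2239402$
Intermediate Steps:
$t = -48$ ($t = 24 \left(-2\right) = -48$)
$d{\left(n \right)} = - 48 n^{2}$
$d{\left(216 \right)} - Q{\left(-86 \right)} = - 48 \cdot 216^{2} - -86 = \left(-48\right) 46656 + 86 = -2239488 + 86 = -2239402$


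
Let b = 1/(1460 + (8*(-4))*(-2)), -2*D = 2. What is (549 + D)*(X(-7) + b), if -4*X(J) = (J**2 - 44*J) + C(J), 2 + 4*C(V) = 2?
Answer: -18634192/381 ≈ -48909.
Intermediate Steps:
D = -1 (D = -1/2*2 = -1)
C(V) = 0 (C(V) = -1/2 + (1/4)*2 = -1/2 + 1/2 = 0)
X(J) = 11*J - J**2/4 (X(J) = -((J**2 - 44*J) + 0)/4 = -(J**2 - 44*J)/4 = 11*J - J**2/4)
b = 1/1524 (b = 1/(1460 - 32*(-2)) = 1/(1460 + 64) = 1/1524 ≈ 0.00065617)
(549 + D)*(X(-7) + b) = (549 - 1)*((1/4)*(-7)*(44 - 1*(-7)) + 1/1524) = 548*((1/4)*(-7)*(44 + 7) + 1/1524) = 548*((1/4)*(-7)*51 + 1/1524) = 548*(-357/4 + 1/1524) = 548*(-34004/381) = -18634192/381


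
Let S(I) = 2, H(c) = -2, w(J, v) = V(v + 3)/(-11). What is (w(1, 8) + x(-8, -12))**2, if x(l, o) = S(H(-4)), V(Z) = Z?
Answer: 1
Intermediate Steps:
w(J, v) = -3/11 - v/11 (w(J, v) = (v + 3)/(-11) = (3 + v)*(-1/11) = -3/11 - v/11)
x(l, o) = 2
(w(1, 8) + x(-8, -12))**2 = ((-3/11 - 1/11*8) + 2)**2 = ((-3/11 - 8/11) + 2)**2 = (-1 + 2)**2 = 1**2 = 1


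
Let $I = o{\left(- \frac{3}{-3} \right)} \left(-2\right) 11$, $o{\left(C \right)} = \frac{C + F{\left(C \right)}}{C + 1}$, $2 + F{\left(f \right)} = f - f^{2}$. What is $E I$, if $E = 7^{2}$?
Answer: $539$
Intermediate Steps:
$F{\left(f \right)} = -2 + f - f^{2}$ ($F{\left(f \right)} = -2 - \left(f^{2} - f\right) = -2 + f - f^{2}$)
$o{\left(C \right)} = \frac{-2 - C^{2} + 2 C}{1 + C}$ ($o{\left(C \right)} = \frac{C - \left(2 + C^{2} - C\right)}{C + 1} = \frac{-2 - C^{2} + 2 C}{1 + C}$)
$I = 11$ ($I = \frac{-2 - \left(- \frac{3}{-3}\right)^{2} + 2 \left(- \frac{3}{-3}\right)}{1 - \frac{3}{-3}} \left(-2\right) 11 = \frac{-2 - \left(\left(-3\right) \left(- \frac{1}{3}\right)\right)^{2} + 2 \left(\left(-3\right) \left(- \frac{1}{3}\right)\right)}{1 - -1} \left(-2\right) 11 = \frac{-2 - 1^{2} + 2 \cdot 1}{1 + 1} \left(-2\right) 11 = \frac{-2 - 1 + 2}{2} \left(-2\right) 11 = \frac{1}{2} \left(-1\right) \left(-2\right) 11 = \left(- \frac{1}{2}\right) \left(-2\right) 11 = 1 \cdot 11 = 11$)
$E = 49$
$E I = 49 \cdot 11 = 539$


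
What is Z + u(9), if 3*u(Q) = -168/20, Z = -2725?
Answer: -13639/5 ≈ -2727.8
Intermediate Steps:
u(Q) = -14/5 (u(Q) = (-168/20)/3 = (-168*1/20)/3 = (⅓)*(-42/5) = -14/5)
Z + u(9) = -2725 - 14/5 = -13639/5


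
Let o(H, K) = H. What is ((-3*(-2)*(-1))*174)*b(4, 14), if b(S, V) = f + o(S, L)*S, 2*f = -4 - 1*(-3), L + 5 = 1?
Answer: -16182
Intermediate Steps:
L = -4 (L = -5 + 1 = -4)
f = -½ (f = (-4 - 1*(-3))/2 = (-4 + 3)/2 = (½)*(-1) = -½ ≈ -0.50000)
b(S, V) = -½ + S² (b(S, V) = -½ + S*S = -½ + S²)
((-3*(-2)*(-1))*174)*b(4, 14) = ((-3*(-2)*(-1))*174)*(-½ + 4²) = ((6*(-1))*174)*(-½ + 16) = -6*174*(31/2) = -1044*31/2 = -16182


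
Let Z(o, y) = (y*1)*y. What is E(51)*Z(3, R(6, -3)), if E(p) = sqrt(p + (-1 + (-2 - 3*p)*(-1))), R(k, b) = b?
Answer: 9*sqrt(205) ≈ 128.86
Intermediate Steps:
Z(o, y) = y**2 (Z(o, y) = y*y = y**2)
E(p) = sqrt(1 + 4*p) (E(p) = sqrt(p + (-1 + (2 + 3*p))) = sqrt(p + (1 + 3*p)) = sqrt(1 + 4*p))
E(51)*Z(3, R(6, -3)) = sqrt(1 + 4*51)*(-3)**2 = sqrt(1 + 204)*9 = sqrt(205)*9 = 9*sqrt(205)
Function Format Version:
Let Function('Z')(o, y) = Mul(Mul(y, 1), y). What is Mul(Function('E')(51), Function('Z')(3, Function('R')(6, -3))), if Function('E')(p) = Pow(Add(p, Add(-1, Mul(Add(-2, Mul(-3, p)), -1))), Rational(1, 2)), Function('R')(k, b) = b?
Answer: Mul(9, Pow(205, Rational(1, 2))) ≈ 128.86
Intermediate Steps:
Function('Z')(o, y) = Pow(y, 2) (Function('Z')(o, y) = Mul(y, y) = Pow(y, 2))
Function('E')(p) = Pow(Add(1, Mul(4, p)), Rational(1, 2)) (Function('E')(p) = Pow(Add(p, Add(-1, Add(2, Mul(3, p)))), Rational(1, 2)) = Pow(Add(p, Add(1, Mul(3, p))), Rational(1, 2)) = Pow(Add(1, Mul(4, p)), Rational(1, 2)))
Mul(Function('E')(51), Function('Z')(3, Function('R')(6, -3))) = Mul(Pow(Add(1, Mul(4, 51)), Rational(1, 2)), Pow(-3, 2)) = Mul(Pow(Add(1, 204), Rational(1, 2)), 9) = Mul(Pow(205, Rational(1, 2)), 9) = Mul(9, Pow(205, Rational(1, 2)))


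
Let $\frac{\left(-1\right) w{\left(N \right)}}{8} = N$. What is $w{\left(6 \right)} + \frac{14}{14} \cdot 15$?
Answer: $-33$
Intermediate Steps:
$w{\left(N \right)} = - 8 N$
$w{\left(6 \right)} + \frac{14}{14} \cdot 15 = \left(-8\right) 6 + \frac{14}{14} \cdot 15 = -48 + 14 \cdot \frac{1}{14} \cdot 15 = -48 + 1 \cdot 15 = -48 + 15 = -33$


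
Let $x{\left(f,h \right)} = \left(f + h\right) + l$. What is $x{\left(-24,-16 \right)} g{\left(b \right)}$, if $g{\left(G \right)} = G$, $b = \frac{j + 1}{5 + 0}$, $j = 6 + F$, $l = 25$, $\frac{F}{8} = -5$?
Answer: $99$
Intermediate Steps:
$F = -40$ ($F = 8 \left(-5\right) = -40$)
$x{\left(f,h \right)} = 25 + f + h$ ($x{\left(f,h \right)} = \left(f + h\right) + 25 = 25 + f + h$)
$j = -34$ ($j = 6 - 40 = -34$)
$b = - \frac{33}{5}$ ($b = \frac{-34 + 1}{5 + 0} = - \frac{33}{5} \approx -6.6$)
$x{\left(-24,-16 \right)} g{\left(b \right)} = \left(25 - 24 - 16\right) \left(- \frac{33}{5}\right) = \left(-15\right) \left(- \frac{33}{5}\right) = 99$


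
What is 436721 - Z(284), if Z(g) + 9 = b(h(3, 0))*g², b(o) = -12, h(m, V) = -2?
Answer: 1404602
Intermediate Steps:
Z(g) = -9 - 12*g²
436721 - Z(284) = 436721 - (-9 - 12*284²) = 436721 - (-9 - 12*80656) = 436721 - (-9 - 967872) = 436721 - 1*(-967881) = 436721 + 967881 = 1404602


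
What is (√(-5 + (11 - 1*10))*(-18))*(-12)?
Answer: 432*I ≈ 432.0*I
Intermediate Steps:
(√(-5 + (11 - 1*10))*(-18))*(-12) = (√(-5 + (11 - 10))*(-18))*(-12) = (√(-5 + 1)*(-18))*(-12) = (√(-4)*(-18))*(-12) = ((2*I)*(-18))*(-12) = -36*I*(-12) = 432*I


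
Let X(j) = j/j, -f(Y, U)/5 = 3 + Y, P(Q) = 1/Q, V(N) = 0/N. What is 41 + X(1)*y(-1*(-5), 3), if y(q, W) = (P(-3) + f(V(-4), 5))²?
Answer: 2485/9 ≈ 276.11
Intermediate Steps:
V(N) = 0
f(Y, U) = -15 - 5*Y (f(Y, U) = -5*(3 + Y) = -15 - 5*Y)
X(j) = 1
y(q, W) = 2116/9 (y(q, W) = (1/(-3) + (-15 - 5*0))² = (-⅓ + (-15 + 0))² = (-⅓ - 15)² = (-46/3)² = 2116/9)
41 + X(1)*y(-1*(-5), 3) = 41 + 1*(2116/9) = 41 + 2116/9 = 2485/9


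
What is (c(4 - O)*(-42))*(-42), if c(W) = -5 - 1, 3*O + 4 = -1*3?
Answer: -10584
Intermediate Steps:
O = -7/3 (O = -4/3 + (-1*3)/3 = -4/3 + (1/3)*(-3) = -4/3 - 1 = -7/3 ≈ -2.3333)
c(W) = -6
(c(4 - O)*(-42))*(-42) = -6*(-42)*(-42) = 252*(-42) = -10584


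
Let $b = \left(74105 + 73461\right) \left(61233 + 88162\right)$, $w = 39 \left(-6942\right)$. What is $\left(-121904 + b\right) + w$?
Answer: $22045229928$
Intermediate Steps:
$w = -270738$
$b = 22045622570$ ($b = 147566 \cdot 149395 = 22045622570$)
$\left(-121904 + b\right) + w = \left(-121904 + 22045622570\right) - 270738 = 22045500666 - 270738 = 22045229928$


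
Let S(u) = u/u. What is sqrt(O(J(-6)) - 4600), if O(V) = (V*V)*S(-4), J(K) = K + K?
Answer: 2*I*sqrt(1114) ≈ 66.753*I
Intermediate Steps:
S(u) = 1
J(K) = 2*K
O(V) = V**2 (O(V) = (V*V)*1 = V**2*1 = V**2)
sqrt(O(J(-6)) - 4600) = sqrt((2*(-6))**2 - 4600) = sqrt((-12)**2 - 4600) = sqrt(144 - 4600) = sqrt(-4456) = 2*I*sqrt(1114)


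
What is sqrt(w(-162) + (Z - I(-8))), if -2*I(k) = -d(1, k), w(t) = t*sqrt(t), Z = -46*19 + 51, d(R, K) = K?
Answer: 3*sqrt(-91 - 162*I*sqrt(2)) ≈ 26.454 - 38.972*I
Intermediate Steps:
Z = -823 (Z = -874 + 51 = -823)
w(t) = t**(3/2)
I(k) = k/2 (I(k) = -(-1)*k/2 = k/2)
sqrt(w(-162) + (Z - I(-8))) = sqrt((-162)**(3/2) + (-823 - (-8)/2)) = sqrt(-1458*I*sqrt(2) + (-823 - 1*(-4))) = sqrt(-1458*I*sqrt(2) + (-823 + 4)) = sqrt(-1458*I*sqrt(2) - 819) = sqrt(-819 - 1458*I*sqrt(2))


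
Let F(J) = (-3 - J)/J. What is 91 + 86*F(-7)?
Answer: 293/7 ≈ 41.857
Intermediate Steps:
F(J) = (-3 - J)/J
91 + 86*F(-7) = 91 + 86*((-3 - 1*(-7))/(-7)) = 91 + 86*(-(-3 + 7)/7) = 91 + 86*(-⅐*4) = 91 + 86*(-4/7) = 91 - 344/7 = 293/7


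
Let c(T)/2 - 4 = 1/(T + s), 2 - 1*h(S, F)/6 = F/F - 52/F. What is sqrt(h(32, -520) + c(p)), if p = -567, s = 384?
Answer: sqrt(11209665)/915 ≈ 3.6591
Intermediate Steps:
h(S, F) = 6 + 312/F (h(S, F) = 12 - 6*(F/F - 52/F) = 12 - 6*(1 - 52/F) = 12 + (-6 + 312/F) = 6 + 312/F)
c(T) = 8 + 2/(384 + T) (c(T) = 8 + 2/(T + 384) = 8 + 2/(384 + T))
sqrt(h(32, -520) + c(p)) = sqrt((6 + 312/(-520)) + 2*(1537 + 4*(-567))/(384 - 567)) = sqrt((6 + 312*(-1/520)) + 2*(1537 - 2268)/(-183)) = sqrt((6 - 3/5) + 2*(-1/183)*(-731)) = sqrt(27/5 + 1462/183) = sqrt(12251/915) = sqrt(11209665)/915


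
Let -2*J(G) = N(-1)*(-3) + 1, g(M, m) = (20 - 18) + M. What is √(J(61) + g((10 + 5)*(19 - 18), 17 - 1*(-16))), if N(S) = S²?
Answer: 3*√2 ≈ 4.2426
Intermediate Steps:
g(M, m) = 2 + M
J(G) = 1 (J(G) = -((-1)²*(-3) + 1)/2 = -(1*(-3) + 1)/2 = -(-3 + 1)/2 = -½*(-2) = 1)
√(J(61) + g((10 + 5)*(19 - 18), 17 - 1*(-16))) = √(1 + (2 + (10 + 5)*(19 - 18))) = √(1 + (2 + 15*1)) = √(1 + (2 + 15)) = √(1 + 17) = √18 = 3*√2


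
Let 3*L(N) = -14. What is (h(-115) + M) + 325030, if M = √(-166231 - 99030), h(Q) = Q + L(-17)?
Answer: 974731/3 + I*√265261 ≈ 3.2491e+5 + 515.04*I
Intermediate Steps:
L(N) = -14/3 (L(N) = (⅓)*(-14) = -14/3)
h(Q) = -14/3 + Q (h(Q) = Q - 14/3 = -14/3 + Q)
M = I*√265261 (M = √(-265261) = I*√265261 ≈ 515.04*I)
(h(-115) + M) + 325030 = ((-14/3 - 115) + I*√265261) + 325030 = (-359/3 + I*√265261) + 325030 = 974731/3 + I*√265261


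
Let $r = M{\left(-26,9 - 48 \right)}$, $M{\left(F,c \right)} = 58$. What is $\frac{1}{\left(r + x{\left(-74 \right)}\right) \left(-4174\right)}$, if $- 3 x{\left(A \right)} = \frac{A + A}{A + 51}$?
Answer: $- \frac{69}{16086596} \approx -4.2893 \cdot 10^{-6}$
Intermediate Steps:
$r = 58$
$x{\left(A \right)} = - \frac{2 A}{3 \left(51 + A\right)}$ ($x{\left(A \right)} = - \frac{\left(A + A\right) \frac{1}{A + 51}}{3} = - \frac{2 A \frac{1}{51 + A}}{3} = - \frac{2 A}{3 \left(51 + A\right)}$)
$\frac{1}{\left(r + x{\left(-74 \right)}\right) \left(-4174\right)} = \frac{1}{\left(58 - - \frac{148}{153 + 3 \left(-74\right)}\right) \left(-4174\right)} = \frac{1}{58 - - \frac{148}{153 - 222}} \left(- \frac{1}{4174}\right) = \frac{1}{58 - - \frac{148}{-69}} \left(- \frac{1}{4174}\right) = \frac{1}{58 - \left(-148\right) \left(- \frac{1}{69}\right)} \left(- \frac{1}{4174}\right) = \frac{1}{58 - \frac{148}{69}} \left(- \frac{1}{4174}\right) = \frac{1}{\frac{3854}{69}} \left(- \frac{1}{4174}\right) = \frac{69}{3854} \left(- \frac{1}{4174}\right) = - \frac{69}{16086596}$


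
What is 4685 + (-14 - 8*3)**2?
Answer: 6129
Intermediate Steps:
4685 + (-14 - 8*3)**2 = 4685 + (-14 - 24)**2 = 4685 + (-38)**2 = 4685 + 1444 = 6129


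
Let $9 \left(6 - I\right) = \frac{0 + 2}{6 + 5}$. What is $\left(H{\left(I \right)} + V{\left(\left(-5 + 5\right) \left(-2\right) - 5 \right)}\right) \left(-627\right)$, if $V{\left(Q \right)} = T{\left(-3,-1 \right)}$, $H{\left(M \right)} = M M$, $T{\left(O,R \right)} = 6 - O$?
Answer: $- \frac{8334787}{297} \approx -28063.0$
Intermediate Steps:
$I = \frac{592}{99}$ ($I = 6 - \frac{\left(0 + 2\right) \frac{1}{6 + 5}}{9} = 6 - \frac{2 \cdot \frac{1}{11}}{9} = 6 - \frac{2}{99} = \frac{592}{99} \approx 5.9798$)
$H{\left(M \right)} = M^{2}$
$V{\left(Q \right)} = 9$ ($V{\left(Q \right)} = 6 - -3 = 6 + 3 = 9$)
$\left(H{\left(I \right)} + V{\left(\left(-5 + 5\right) \left(-2\right) - 5 \right)}\right) \left(-627\right) = \left(\left(\frac{592}{99}\right)^{2} + 9\right) \left(-627\right) = \left(\frac{350464}{9801} + 9\right) \left(-627\right) = \frac{438673}{9801} \left(-627\right) = - \frac{8334787}{297}$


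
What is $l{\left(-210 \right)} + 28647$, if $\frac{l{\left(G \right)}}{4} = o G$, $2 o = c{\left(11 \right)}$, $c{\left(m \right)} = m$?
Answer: $24027$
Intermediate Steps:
$o = \frac{11}{2}$ ($o = \frac{1}{2} \cdot 11 = \frac{11}{2} \approx 5.5$)
$l{\left(G \right)} = 22 G$ ($l{\left(G \right)} = 4 \frac{11 G}{2} = 22 G$)
$l{\left(-210 \right)} + 28647 = 22 \left(-210\right) + 28647 = -4620 + 28647 = 24027$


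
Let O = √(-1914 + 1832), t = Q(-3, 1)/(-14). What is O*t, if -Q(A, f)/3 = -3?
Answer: -9*I*√82/14 ≈ -5.8213*I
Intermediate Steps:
Q(A, f) = 9 (Q(A, f) = -3*(-3) = 9)
t = -9/14 (t = 9/(-14) = 9*(-1/14) = -9/14 ≈ -0.64286)
O = I*√82 (O = √(-82) = I*√82 ≈ 9.0554*I)
O*t = (I*√82)*(-9/14) = -9*I*√82/14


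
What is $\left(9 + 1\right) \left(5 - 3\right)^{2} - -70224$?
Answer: $70264$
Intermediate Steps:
$\left(9 + 1\right) \left(5 - 3\right)^{2} - -70224 = 10 \cdot 2^{2} + 70224 = 10 \cdot 4 + 70224 = 40 + 70224 = 70264$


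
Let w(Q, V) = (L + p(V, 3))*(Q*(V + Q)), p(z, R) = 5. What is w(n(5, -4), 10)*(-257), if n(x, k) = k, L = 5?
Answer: 61680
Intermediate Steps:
w(Q, V) = 10*Q*(Q + V) (w(Q, V) = (5 + 5)*(Q*(V + Q)) = 10*(Q*(Q + V)) = 10*Q*(Q + V))
w(n(5, -4), 10)*(-257) = (10*(-4)*(-4 + 10))*(-257) = (10*(-4)*6)*(-257) = -240*(-257) = 61680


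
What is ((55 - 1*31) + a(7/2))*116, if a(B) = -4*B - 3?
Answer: 812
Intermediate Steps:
a(B) = -3 - 4*B
((55 - 1*31) + a(7/2))*116 = ((55 - 1*31) + (-3 - 28/2))*116 = ((55 - 31) + (-3 - 28/2))*116 = (24 + (-3 - 4*7/2))*116 = (24 + (-3 - 14))*116 = (24 - 17)*116 = 7*116 = 812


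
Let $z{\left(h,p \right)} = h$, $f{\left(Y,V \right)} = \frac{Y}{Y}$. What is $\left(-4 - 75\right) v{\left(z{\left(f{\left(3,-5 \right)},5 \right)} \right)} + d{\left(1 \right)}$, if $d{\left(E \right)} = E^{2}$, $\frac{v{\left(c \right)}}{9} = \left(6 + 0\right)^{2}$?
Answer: $-25595$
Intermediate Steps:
$f{\left(Y,V \right)} = 1$
$v{\left(c \right)} = 324$ ($v{\left(c \right)} = 9 \left(6 + 0\right)^{2} = 9 \cdot 6^{2} = 9 \cdot 36 = 324$)
$\left(-4 - 75\right) v{\left(z{\left(f{\left(3,-5 \right)},5 \right)} \right)} + d{\left(1 \right)} = \left(-4 - 75\right) 324 + 1^{2} = \left(-4 - 75\right) 324 + 1 = \left(-79\right) 324 + 1 = -25596 + 1 = -25595$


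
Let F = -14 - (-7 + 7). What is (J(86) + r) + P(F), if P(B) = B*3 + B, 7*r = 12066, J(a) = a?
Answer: 12276/7 ≈ 1753.7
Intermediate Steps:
r = 12066/7 (r = (1/7)*12066 = 12066/7 ≈ 1723.7)
F = -14 (F = -14 - 1*0 = -14 + 0 = -14)
P(B) = 4*B (P(B) = 3*B + B = 4*B)
(J(86) + r) + P(F) = (86 + 12066/7) + 4*(-14) = 12668/7 - 56 = 12276/7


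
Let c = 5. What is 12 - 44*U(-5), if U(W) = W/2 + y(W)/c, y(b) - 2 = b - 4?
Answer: 918/5 ≈ 183.60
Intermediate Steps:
y(b) = -2 + b (y(b) = 2 + (b - 4) = 2 + (-4 + b) = -2 + b)
U(W) = -⅖ + 7*W/10 (U(W) = W/2 + (-2 + W)/5 = W*(½) + (-2 + W)*(⅕) = W/2 + (-⅖ + W/5) = -⅖ + 7*W/10)
12 - 44*U(-5) = 12 - 44*(-⅖ + (7/10)*(-5)) = 12 - 44*(-⅖ - 7/2) = 12 - 44*(-39/10) = 12 + 858/5 = 918/5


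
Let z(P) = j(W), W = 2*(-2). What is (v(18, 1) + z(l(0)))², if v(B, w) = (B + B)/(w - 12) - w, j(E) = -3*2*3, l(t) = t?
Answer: 60025/121 ≈ 496.07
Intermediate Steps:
W = -4
j(E) = -18 (j(E) = -6*3 = -18)
z(P) = -18
v(B, w) = -w + 2*B/(-12 + w) (v(B, w) = (2*B)/(-12 + w) - w = 2*B/(-12 + w) - w = -w + 2*B/(-12 + w))
(v(18, 1) + z(l(0)))² = ((-1*1² + 2*18 + 12*1)/(-12 + 1) - 18)² = ((-1*1 + 36 + 12)/(-11) - 18)² = (-(-1 + 36 + 12)/11 - 18)² = (-1/11*47 - 18)² = (-47/11 - 18)² = (-245/11)² = 60025/121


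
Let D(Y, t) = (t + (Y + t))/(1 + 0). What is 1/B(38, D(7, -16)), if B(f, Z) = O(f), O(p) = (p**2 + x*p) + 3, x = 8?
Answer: 1/1751 ≈ 0.00057110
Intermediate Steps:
O(p) = 3 + p**2 + 8*p (O(p) = (p**2 + 8*p) + 3 = 3 + p**2 + 8*p)
D(Y, t) = Y + 2*t (D(Y, t) = (Y + 2*t)/1 = (Y + 2*t)*1 = Y + 2*t)
B(f, Z) = 3 + f**2 + 8*f
1/B(38, D(7, -16)) = 1/(3 + 38**2 + 8*38) = 1/(3 + 1444 + 304) = 1/1751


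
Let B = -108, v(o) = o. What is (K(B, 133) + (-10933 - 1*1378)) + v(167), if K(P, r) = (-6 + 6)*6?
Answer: -12144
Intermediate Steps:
K(P, r) = 0 (K(P, r) = 0*6 = 0)
(K(B, 133) + (-10933 - 1*1378)) + v(167) = (0 + (-10933 - 1*1378)) + 167 = (0 + (-10933 - 1378)) + 167 = (0 - 12311) + 167 = -12311 + 167 = -12144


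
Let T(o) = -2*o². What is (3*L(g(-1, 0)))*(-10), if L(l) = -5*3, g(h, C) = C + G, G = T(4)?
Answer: 450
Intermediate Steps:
G = -32 (G = -2*4² = -2*16 = -32)
g(h, C) = -32 + C (g(h, C) = C - 32 = -32 + C)
L(l) = -15
(3*L(g(-1, 0)))*(-10) = (3*(-15))*(-10) = -45*(-10) = 450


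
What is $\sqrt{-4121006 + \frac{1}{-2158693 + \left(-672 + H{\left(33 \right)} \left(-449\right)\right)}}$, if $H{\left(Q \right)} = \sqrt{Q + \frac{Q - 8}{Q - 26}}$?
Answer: $\frac{\sqrt{-62291292848337 - 29605307104 \sqrt{7}}}{\sqrt{15115555 + 7184 \sqrt{7}}} \approx 2030.0 i$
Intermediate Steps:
$H{\left(Q \right)} = \sqrt{Q + \frac{-8 + Q}{-26 + Q}}$
$\sqrt{-4121006 + \frac{1}{-2158693 + \left(-672 + H{\left(33 \right)} \left(-449\right)\right)}} = \sqrt{-4121006 + \frac{1}{-2158693 + \left(-672 + \sqrt{\frac{-8 + 33 + 33 \left(-26 + 33\right)}{-26 + 33}} \left(-449\right)\right)}} = \sqrt{-4121006 + \frac{1}{-2158693 + \left(-672 + \sqrt{\frac{-8 + 33 + 33 \cdot 7}{7}} \left(-449\right)\right)}} = \sqrt{-4121006 + \frac{1}{-2158693 + \left(-672 + \sqrt{\frac{-8 + 33 + 231}{7}} \left(-449\right)\right)}} = \sqrt{-4121006 + \frac{1}{-2158693 + \left(-672 + \sqrt{\frac{1}{7} \cdot 256} \left(-449\right)\right)}} = \sqrt{-4121006 + \frac{1}{-2158693 + \left(-672 + \sqrt{\frac{256}{7}} \left(-449\right)\right)}} = \sqrt{-4121006 + \frac{1}{-2158693 + \left(-672 + \frac{16 \sqrt{7}}{7} \left(-449\right)\right)}} = \sqrt{-4121006 + \frac{1}{-2158693 - \left(672 + \frac{7184 \sqrt{7}}{7}\right)}} = \sqrt{-4121006 + \frac{1}{-2159365 - \frac{7184 \sqrt{7}}{7}}}$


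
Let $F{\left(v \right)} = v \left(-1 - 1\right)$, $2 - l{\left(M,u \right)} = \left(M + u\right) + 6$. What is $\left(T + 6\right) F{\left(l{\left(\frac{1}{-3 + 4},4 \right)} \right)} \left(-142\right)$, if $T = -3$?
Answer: $-7668$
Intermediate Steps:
$l{\left(M,u \right)} = -4 - M - u$ ($l{\left(M,u \right)} = 2 - \left(\left(M + u\right) + 6\right) = 2 - \left(6 + M + u\right) = -4 - M - u$)
$F{\left(v \right)} = - 2 v$ ($F{\left(v \right)} = v \left(-2\right) = - 2 v$)
$\left(T + 6\right) F{\left(l{\left(\frac{1}{-3 + 4},4 \right)} \right)} \left(-142\right) = \left(-3 + 6\right) \left(- 2 \left(-4 - \frac{1}{-3 + 4} - 4\right)\right) \left(-142\right) = 3 \left(- 2 \left(-4 - 1^{-1} - 4\right)\right) \left(-142\right) = 3 \left(- 2 \left(-4 - 1 - 4\right)\right) \left(-142\right) = 3 \left(\left(-2\right) \left(-9\right)\right) \left(-142\right) = 3 \cdot 18 \left(-142\right) = 54 \left(-142\right) = -7668$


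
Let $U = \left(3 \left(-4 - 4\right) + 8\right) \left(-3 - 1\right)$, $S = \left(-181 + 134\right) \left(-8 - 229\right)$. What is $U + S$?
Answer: $11203$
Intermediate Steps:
$S = 11139$ ($S = \left(-47\right) \left(-237\right) = 11139$)
$U = 64$ ($U = \left(3 \left(-8\right) + 8\right) \left(-4\right) = \left(-24 + 8\right) \left(-4\right) = \left(-16\right) \left(-4\right) = 64$)
$U + S = 64 + 11139 = 11203$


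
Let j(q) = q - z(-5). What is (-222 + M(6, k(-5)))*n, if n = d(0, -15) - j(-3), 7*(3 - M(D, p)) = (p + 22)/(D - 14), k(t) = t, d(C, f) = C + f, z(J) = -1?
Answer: 159211/56 ≈ 2843.1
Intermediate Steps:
j(q) = 1 + q (j(q) = q - 1*(-1) = q + 1 = 1 + q)
M(D, p) = 3 - (22 + p)/(7*(-14 + D)) (M(D, p) = 3 - (p + 22)/(7*(D - 14)) = 3 - (22 + p)/(7*(-14 + D)))
n = -13 (n = (0 - 15) - (1 - 3) = -15 - 1*(-2) = -15 + 2 = -13)
(-222 + M(6, k(-5)))*n = (-222 + (-316 - 1*(-5) + 21*6)/(7*(-14 + 6)))*(-13) = (-222 + (⅐)*(-316 + 5 + 126)/(-8))*(-13) = (-222 + (⅐)*(-⅛)*(-185))*(-13) = (-222 + 185/56)*(-13) = -12247/56*(-13) = 159211/56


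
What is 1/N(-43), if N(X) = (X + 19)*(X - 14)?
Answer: 1/1368 ≈ 0.00073099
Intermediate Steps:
N(X) = (-14 + X)*(19 + X) (N(X) = (19 + X)*(-14 + X) = (-14 + X)*(19 + X))
1/N(-43) = 1/(-266 + (-43)**2 + 5*(-43)) = 1/(-266 + 1849 - 215) = 1/1368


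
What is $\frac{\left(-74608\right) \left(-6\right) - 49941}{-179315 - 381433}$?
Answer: $- \frac{132569}{186916} \approx -0.70924$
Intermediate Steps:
$\frac{\left(-74608\right) \left(-6\right) - 49941}{-179315 - 381433} = \frac{447648 - 49941}{-560748} = 397707 \left(- \frac{1}{560748}\right) = - \frac{132569}{186916}$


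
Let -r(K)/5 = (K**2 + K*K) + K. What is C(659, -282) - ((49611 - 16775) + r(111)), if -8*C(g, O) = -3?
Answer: 727435/8 ≈ 90929.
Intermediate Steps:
C(g, O) = 3/8 (C(g, O) = -1/8*(-3) = 3/8)
r(K) = -10*K**2 - 5*K (r(K) = -5*((K**2 + K*K) + K) = -5*((K**2 + K**2) + K) = -5*(2*K**2 + K) = -5*(K + 2*K**2) = -10*K**2 - 5*K)
C(659, -282) - ((49611 - 16775) + r(111)) = 3/8 - ((49611 - 16775) - 5*111*(1 + 2*111)) = 3/8 - (32836 - 5*111*(1 + 222)) = 3/8 - (32836 - 5*111*223) = 3/8 - (32836 - 123765) = 3/8 - 1*(-90929) = 3/8 + 90929 = 727435/8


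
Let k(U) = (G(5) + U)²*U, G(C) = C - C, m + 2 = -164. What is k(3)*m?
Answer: -4482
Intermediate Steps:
m = -166 (m = -2 - 164 = -166)
G(C) = 0
k(U) = U³ (k(U) = (0 + U)²*U = U²*U = U³)
k(3)*m = 3³*(-166) = 27*(-166) = -4482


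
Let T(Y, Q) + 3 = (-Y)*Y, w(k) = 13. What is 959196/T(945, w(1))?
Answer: -79933/74419 ≈ -1.0741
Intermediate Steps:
T(Y, Q) = -3 - Y**2 (T(Y, Q) = -3 + (-Y)*Y = -3 - Y**2)
959196/T(945, w(1)) = 959196/(-3 - 1*945**2) = 959196/(-3 - 1*893025) = 959196/(-3 - 893025) = 959196/(-893028) = 959196*(-1/893028) = -79933/74419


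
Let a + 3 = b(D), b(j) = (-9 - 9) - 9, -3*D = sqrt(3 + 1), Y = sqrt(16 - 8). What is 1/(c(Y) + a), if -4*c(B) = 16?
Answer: -1/34 ≈ -0.029412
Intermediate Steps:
Y = 2*sqrt(2) (Y = sqrt(8) = 2*sqrt(2) ≈ 2.8284)
D = -2/3 (D = -sqrt(3 + 1)/3 = -sqrt(4)/3 = -1/3*2 = -2/3 ≈ -0.66667)
b(j) = -27 (b(j) = -18 - 9 = -27)
a = -30 (a = -3 - 27 = -30)
c(B) = -4 (c(B) = -1/4*16 = -4)
1/(c(Y) + a) = 1/(-4 - 30) = 1/(-34) = -1/34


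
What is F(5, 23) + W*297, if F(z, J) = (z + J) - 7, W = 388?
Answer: 115257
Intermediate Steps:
F(z, J) = -7 + J + z (F(z, J) = (J + z) - 7 = -7 + J + z)
F(5, 23) + W*297 = (-7 + 23 + 5) + 388*297 = 21 + 115236 = 115257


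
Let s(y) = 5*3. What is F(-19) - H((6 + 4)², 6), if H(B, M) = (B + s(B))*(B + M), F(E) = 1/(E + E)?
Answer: -463221/38 ≈ -12190.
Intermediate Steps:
s(y) = 15
F(E) = 1/(2*E)
H(B, M) = (15 + B)*(B + M) (H(B, M) = (B + 15)*(B + M) = (15 + B)*(B + M))
F(-19) - H((6 + 4)², 6) = (½)/(-19) - (((6 + 4)²)² + 15*(6 + 4)² + 15*6 + (6 + 4)²*6) = (½)*(-1/19) - ((10²)² + 15*10² + 90 + 10²*6) = -1/38 - (100² + 15*100 + 90 + 100*6) = -1/38 - (10000 + 1500 + 90 + 600) = -1/38 - 1*12190 = -1/38 - 12190 = -463221/38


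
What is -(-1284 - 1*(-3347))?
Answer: -2063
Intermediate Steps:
-(-1284 - 1*(-3347)) = -(-1284 + 3347) = -1*2063 = -2063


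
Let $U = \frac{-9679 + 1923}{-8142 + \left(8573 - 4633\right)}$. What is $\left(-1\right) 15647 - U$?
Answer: $- \frac{32878225}{2101} \approx -15649.0$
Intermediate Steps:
$U = \frac{3878}{2101}$ ($U = - \frac{7756}{-8142 + 3940} = - \frac{7756}{-4202} = \left(-7756\right) \left(- \frac{1}{4202}\right) = \frac{3878}{2101} \approx 1.8458$)
$\left(-1\right) 15647 - U = \left(-1\right) 15647 - \frac{3878}{2101} = -15647 - \frac{3878}{2101} = - \frac{32878225}{2101}$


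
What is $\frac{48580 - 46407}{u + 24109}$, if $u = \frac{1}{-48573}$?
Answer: $\frac{105549129}{1171046456} \approx 0.090132$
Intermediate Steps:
$u = - \frac{1}{48573} \approx -2.0588 \cdot 10^{-5}$
$\frac{48580 - 46407}{u + 24109} = \frac{48580 - 46407}{- \frac{1}{48573} + 24109} = \frac{2173}{\frac{1171046456}{48573}} = 2173 \cdot \frac{48573}{1171046456} = \frac{105549129}{1171046456}$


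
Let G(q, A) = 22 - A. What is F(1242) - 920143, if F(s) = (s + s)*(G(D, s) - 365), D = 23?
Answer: -4857283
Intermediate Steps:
F(s) = 2*s*(-343 - s) (F(s) = (s + s)*((22 - s) - 365) = (2*s)*(-343 - s) = 2*s*(-343 - s))
F(1242) - 920143 = -2*1242*(343 + 1242) - 920143 = -2*1242*1585 - 920143 = -3937140 - 920143 = -4857283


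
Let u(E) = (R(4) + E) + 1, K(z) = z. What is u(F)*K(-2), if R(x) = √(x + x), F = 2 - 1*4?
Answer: 2 - 4*√2 ≈ -3.6569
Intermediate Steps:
F = -2 (F = 2 - 4 = -2)
R(x) = √2*√x (R(x) = √(2*x) = √2*√x)
u(E) = 1 + E + 2*√2 (u(E) = (√2*√4 + E) + 1 = (√2*2 + E) + 1 = (2*√2 + E) + 1 = (E + 2*√2) + 1 = 1 + E + 2*√2)
u(F)*K(-2) = (1 - 2 + 2*√2)*(-2) = (-1 + 2*√2)*(-2) = 2 - 4*√2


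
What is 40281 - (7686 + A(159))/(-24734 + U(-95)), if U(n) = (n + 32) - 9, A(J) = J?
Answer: 999218331/24806 ≈ 40281.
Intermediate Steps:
U(n) = 23 + n (U(n) = (32 + n) - 9 = 23 + n)
40281 - (7686 + A(159))/(-24734 + U(-95)) = 40281 - (7686 + 159)/(-24734 + (23 - 95)) = 40281 - 7845/(-24734 - 72) = 40281 - 7845/(-24806) = 40281 - 7845*(-1)/24806 = 40281 - 1*(-7845/24806) = 40281 + 7845/24806 = 999218331/24806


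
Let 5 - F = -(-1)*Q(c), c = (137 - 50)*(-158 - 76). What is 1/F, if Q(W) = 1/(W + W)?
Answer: 40716/203581 ≈ 0.20000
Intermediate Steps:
c = -20358 (c = 87*(-234) = -20358)
Q(W) = 1/(2*W)
F = 203581/40716 (F = 5 - (-1)*(-1/(2*(-20358))) = 5 - (-1)*(-(-1)/(2*20358)) = 5 - (-1)*(-1*(-1/40716)) = 5 - (-1)/40716 = 5 - 1*(-1/40716) = 5 + 1/40716 = 203581/40716 ≈ 5.0000)
1/F = 1/(203581/40716) = 40716/203581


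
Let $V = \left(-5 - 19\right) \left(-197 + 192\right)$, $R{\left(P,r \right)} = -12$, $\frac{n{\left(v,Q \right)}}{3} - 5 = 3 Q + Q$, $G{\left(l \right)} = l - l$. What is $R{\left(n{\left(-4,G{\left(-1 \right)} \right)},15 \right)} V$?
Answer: $-1440$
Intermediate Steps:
$G{\left(l \right)} = 0$
$n{\left(v,Q \right)} = 15 + 12 Q$ ($n{\left(v,Q \right)} = 15 + 3 \left(3 Q + Q\right) = 15 + 3 \cdot 4 Q = 15 + 12 Q$)
$V = 120$ ($V = \left(-24\right) \left(-5\right) = 120$)
$R{\left(n{\left(-4,G{\left(-1 \right)} \right)},15 \right)} V = \left(-12\right) 120 = -1440$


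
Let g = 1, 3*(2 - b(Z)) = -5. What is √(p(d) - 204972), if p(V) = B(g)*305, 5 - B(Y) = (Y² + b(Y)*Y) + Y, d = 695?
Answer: I*√1846578/3 ≈ 452.96*I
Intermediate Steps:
b(Z) = 11/3 (b(Z) = 2 - ⅓*(-5) = 2 + 5/3 = 11/3)
B(Y) = 5 - Y² - 14*Y/3 (B(Y) = 5 - ((Y² + 11*Y/3) + Y) = 5 - (Y² + 14*Y/3) = 5 + (-Y² - 14*Y/3) = 5 - Y² - 14*Y/3)
p(V) = -610/3 (p(V) = (5 - 1*1² - 14/3*1)*305 = (5 - 1*1 - 14/3)*305 = (5 - 1 - 14/3)*305 = -⅔*305 = -610/3)
√(p(d) - 204972) = √(-610/3 - 204972) = √(-615526/3) = I*√1846578/3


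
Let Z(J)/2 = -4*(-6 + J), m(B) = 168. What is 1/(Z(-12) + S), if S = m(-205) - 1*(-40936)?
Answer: 1/41248 ≈ 2.4244e-5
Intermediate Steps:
Z(J) = 48 - 8*J (Z(J) = 2*(-4*(-6 + J)) = 2*(24 - 4*J) = 48 - 8*J)
S = 41104 (S = 168 - 1*(-40936) = 168 + 40936 = 41104)
1/(Z(-12) + S) = 1/((48 - 8*(-12)) + 41104) = 1/((48 + 96) + 41104) = 1/(144 + 41104) = 1/41248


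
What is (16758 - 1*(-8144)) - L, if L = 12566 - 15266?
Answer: 27602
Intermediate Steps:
L = -2700
(16758 - 1*(-8144)) - L = (16758 - 1*(-8144)) - 1*(-2700) = (16758 + 8144) + 2700 = 24902 + 2700 = 27602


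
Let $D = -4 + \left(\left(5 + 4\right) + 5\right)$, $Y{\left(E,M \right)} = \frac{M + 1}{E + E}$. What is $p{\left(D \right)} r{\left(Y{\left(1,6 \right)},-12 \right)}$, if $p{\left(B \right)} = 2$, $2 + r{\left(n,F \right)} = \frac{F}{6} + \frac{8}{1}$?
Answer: $8$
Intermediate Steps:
$Y{\left(E,M \right)} = \frac{1 + M}{2 E}$
$r{\left(n,F \right)} = 6 + \frac{F}{6}$ ($r{\left(n,F \right)} = -2 + \left(\frac{F}{6} + \frac{8}{1}\right) = -2 + \left(F \frac{1}{6} + 8 \cdot 1\right) = -2 + \left(\frac{F}{6} + 8\right) = -2 + \left(8 + \frac{F}{6}\right) = 6 + \frac{F}{6}$)
$D = 10$ ($D = -4 + \left(9 + 5\right) = -4 + 14 = 10$)
$p{\left(D \right)} r{\left(Y{\left(1,6 \right)},-12 \right)} = 2 \left(6 + \frac{1}{6} \left(-12\right)\right) = 2 \left(6 - 2\right) = 2 \cdot 4 = 8$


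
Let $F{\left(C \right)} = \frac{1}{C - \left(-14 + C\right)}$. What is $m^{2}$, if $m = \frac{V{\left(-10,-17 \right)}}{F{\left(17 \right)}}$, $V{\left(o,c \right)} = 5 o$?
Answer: $490000$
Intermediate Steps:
$F{\left(C \right)} = \frac{1}{14}$
$m = -700$ ($m = 5 \left(-10\right) \frac{1}{\frac{1}{14}} = \left(-50\right) 14 = -700$)
$m^{2} = \left(-700\right)^{2} = 490000$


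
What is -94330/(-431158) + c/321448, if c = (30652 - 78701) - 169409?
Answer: -689527897/1506466052 ≈ -0.45771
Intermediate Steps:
c = -217458 (c = -48049 - 169409 = -217458)
-94330/(-431158) + c/321448 = -94330/(-431158) - 217458/321448 = -94330*(-1/431158) - 217458*1/321448 = 47165/215579 - 108729/160724 = -689527897/1506466052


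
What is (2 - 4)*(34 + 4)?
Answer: -76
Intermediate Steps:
(2 - 4)*(34 + 4) = -2*38 = -76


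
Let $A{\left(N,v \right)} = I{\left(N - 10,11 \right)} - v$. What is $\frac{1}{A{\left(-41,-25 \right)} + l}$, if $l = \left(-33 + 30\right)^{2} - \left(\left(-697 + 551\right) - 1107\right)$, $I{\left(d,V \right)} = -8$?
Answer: $\frac{1}{1279} \approx 0.00078186$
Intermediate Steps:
$l = 1262$ ($l = \left(-3\right)^{2} - \left(-146 - 1107\right) = 9 - -1253 = 9 + 1253 = 1262$)
$A{\left(N,v \right)} = -8 - v$
$\frac{1}{A{\left(-41,-25 \right)} + l} = \frac{1}{\left(-8 - -25\right) + 1262} = \frac{1}{\left(-8 + 25\right) + 1262} = \frac{1}{17 + 1262} = \frac{1}{1279}$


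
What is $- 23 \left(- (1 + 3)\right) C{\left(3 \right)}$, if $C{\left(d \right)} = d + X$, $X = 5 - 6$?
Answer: $184$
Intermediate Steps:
$X = -1$ ($X = 5 - 6 = -1$)
$C{\left(d \right)} = -1 + d$ ($C{\left(d \right)} = d - 1 = -1 + d$)
$- 23 \left(- (1 + 3)\right) C{\left(3 \right)} = - 23 \left(- (1 + 3)\right) \left(-1 + 3\right) = - 23 \left(\left(-1\right) 4\right) 2 = \left(-23\right) \left(-4\right) 2 = 92 \cdot 2 = 184$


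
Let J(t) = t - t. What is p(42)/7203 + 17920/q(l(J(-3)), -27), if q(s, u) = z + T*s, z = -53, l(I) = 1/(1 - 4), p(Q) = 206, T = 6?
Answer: -25813286/79233 ≈ -325.79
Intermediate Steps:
J(t) = 0
l(I) = -⅓ (l(I) = 1/(-3) = -⅓)
q(s, u) = -53 + 6*s
p(42)/7203 + 17920/q(l(J(-3)), -27) = 206/7203 + 17920/(-53 + 6*(-⅓)) = 206*(1/7203) + 17920/(-53 - 2) = 206/7203 + 17920/(-55) = 206/7203 + 17920*(-1/55) = 206/7203 - 3584/11 = -25813286/79233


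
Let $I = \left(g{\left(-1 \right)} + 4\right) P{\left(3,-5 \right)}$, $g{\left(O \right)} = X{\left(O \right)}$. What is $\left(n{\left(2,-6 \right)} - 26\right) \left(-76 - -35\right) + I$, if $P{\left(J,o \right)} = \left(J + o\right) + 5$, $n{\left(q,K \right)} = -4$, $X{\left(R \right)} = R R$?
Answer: $1245$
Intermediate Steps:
$X{\left(R \right)} = R^{2}$
$g{\left(O \right)} = O^{2}$
$P{\left(J,o \right)} = 5 + J + o$
$I = 15$ ($I = \left(\left(-1\right)^{2} + 4\right) \left(5 + 3 - 5\right) = \left(1 + 4\right) 3 = 5 \cdot 3 = 15$)
$\left(n{\left(2,-6 \right)} - 26\right) \left(-76 - -35\right) + I = \left(-4 - 26\right) \left(-76 - -35\right) + 15 = \left(-4 - 26\right) \left(-76 + 35\right) + 15 = \left(-30\right) \left(-41\right) + 15 = 1230 + 15 = 1245$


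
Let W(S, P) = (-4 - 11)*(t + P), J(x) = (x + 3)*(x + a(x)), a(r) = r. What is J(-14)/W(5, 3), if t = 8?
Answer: -28/15 ≈ -1.8667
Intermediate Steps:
J(x) = 2*x*(3 + x) (J(x) = (x + 3)*(x + x) = (3 + x)*(2*x) = 2*x*(3 + x))
W(S, P) = -120 - 15*P (W(S, P) = (-4 - 11)*(8 + P) = -15*(8 + P) = -120 - 15*P)
J(-14)/W(5, 3) = (2*(-14)*(3 - 14))/(-120 - 15*3) = (2*(-14)*(-11))/(-120 - 45) = 308/(-165) = 308*(-1/165) = -28/15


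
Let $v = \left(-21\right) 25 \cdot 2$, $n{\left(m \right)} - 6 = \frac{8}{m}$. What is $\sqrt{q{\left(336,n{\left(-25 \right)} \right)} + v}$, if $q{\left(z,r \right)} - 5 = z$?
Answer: $i \sqrt{709} \approx 26.627 i$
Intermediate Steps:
$n{\left(m \right)} = 6 + \frac{8}{m}$
$v = -1050$ ($v = \left(-525\right) 2 = -1050$)
$q{\left(z,r \right)} = 5 + z$
$\sqrt{q{\left(336,n{\left(-25 \right)} \right)} + v} = \sqrt{\left(5 + 336\right) - 1050} = \sqrt{341 - 1050} = \sqrt{-709} = i \sqrt{709}$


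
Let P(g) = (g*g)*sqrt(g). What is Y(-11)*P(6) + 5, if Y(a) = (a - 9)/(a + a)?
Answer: 5 + 360*sqrt(6)/11 ≈ 85.165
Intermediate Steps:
P(g) = g**(5/2) (P(g) = g**2*sqrt(g) = g**(5/2))
Y(a) = (-9 + a)/(2*a) (Y(a) = (-9 + a)/((2*a)) = (-9 + a)*(1/(2*a)) = (-9 + a)/(2*a))
Y(-11)*P(6) + 5 = ((1/2)*(-9 - 11)/(-11))*6**(5/2) + 5 = ((1/2)*(-1/11)*(-20))*(36*sqrt(6)) + 5 = 10*(36*sqrt(6))/11 + 5 = 360*sqrt(6)/11 + 5 = 5 + 360*sqrt(6)/11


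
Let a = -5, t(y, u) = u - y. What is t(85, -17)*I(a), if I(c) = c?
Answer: 510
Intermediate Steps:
t(85, -17)*I(a) = (-17 - 1*85)*(-5) = (-17 - 85)*(-5) = -102*(-5) = 510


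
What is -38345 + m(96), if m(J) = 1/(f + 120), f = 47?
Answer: -6403614/167 ≈ -38345.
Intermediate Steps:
m(J) = 1/167 (m(J) = 1/(47 + 120) = 1/167)
-38345 + m(96) = -38345 + 1/167 = -6403614/167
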